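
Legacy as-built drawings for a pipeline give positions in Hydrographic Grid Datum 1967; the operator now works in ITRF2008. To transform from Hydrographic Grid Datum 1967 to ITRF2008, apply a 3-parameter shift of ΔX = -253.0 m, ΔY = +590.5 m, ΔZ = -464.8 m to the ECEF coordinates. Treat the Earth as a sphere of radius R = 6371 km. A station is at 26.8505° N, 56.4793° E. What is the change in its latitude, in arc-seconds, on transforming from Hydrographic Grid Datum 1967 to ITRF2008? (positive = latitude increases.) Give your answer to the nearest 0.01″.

sin φ = 0.451664, cos φ = 0.892188, sin λ = 0.833686, cos λ = 0.552238.
North component: ΔN = −sin φ cos λ·ΔX − sin φ sin λ·ΔY + cos φ·ΔZ = −(0.451664)(0.552238)(-253.0) − (0.451664)(0.833686)(590.5) + (0.892188)(-464.8) = -573.93 m.
1° of latitude spans πR/180 = 111195 m, so Δφ = -573.93 / 111195 × 3600 = -18.581″.

Δφ = -18.58″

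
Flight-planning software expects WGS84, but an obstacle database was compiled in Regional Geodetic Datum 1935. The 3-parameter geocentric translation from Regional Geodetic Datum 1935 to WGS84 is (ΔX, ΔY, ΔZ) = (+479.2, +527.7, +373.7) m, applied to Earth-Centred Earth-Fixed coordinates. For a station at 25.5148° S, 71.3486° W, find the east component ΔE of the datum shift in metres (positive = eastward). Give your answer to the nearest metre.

At φ = -25.5148°, λ = -71.3486°: sin φ = -0.430744, cos φ = 0.902474, sin λ = -0.947482, cos λ = 0.319809.
ΔE = −sin λ·ΔX + cos λ·ΔY = −(-0.947482)·(479.2) + (0.319809)·(527.7) = 622.80 m.

ΔE = 623 m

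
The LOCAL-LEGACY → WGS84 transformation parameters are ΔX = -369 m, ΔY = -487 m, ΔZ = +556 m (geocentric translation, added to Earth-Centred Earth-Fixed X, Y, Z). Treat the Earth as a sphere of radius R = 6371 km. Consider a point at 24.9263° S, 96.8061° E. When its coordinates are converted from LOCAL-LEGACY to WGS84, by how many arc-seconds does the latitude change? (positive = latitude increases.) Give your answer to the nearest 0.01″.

sin φ = -0.421452, cos φ = 0.906851, sin λ = 0.992953, cos λ = -0.118510.
North component: ΔN = −sin φ cos λ·ΔX − sin φ sin λ·ΔY + cos φ·ΔZ = −(-0.421452)(-0.118510)(-369) − (-0.421452)(0.992953)(-487) + (0.906851)(556) = 318.84 m.
1° of latitude spans πR/180 = 111195 m, so Δφ = 318.84 / 111195 × 3600 = 10.323″.

Δφ = 10.32″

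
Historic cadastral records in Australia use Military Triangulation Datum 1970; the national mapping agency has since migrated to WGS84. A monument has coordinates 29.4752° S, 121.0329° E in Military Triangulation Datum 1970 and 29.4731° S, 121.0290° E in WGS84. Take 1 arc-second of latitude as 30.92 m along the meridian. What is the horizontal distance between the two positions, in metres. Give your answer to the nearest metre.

444 m

Δφ = -29.4731° − -29.4752° = +0.0021°; Δλ = 121.0290° − 121.0329° = -0.0039°.
1° of latitude = 3600 × 30.92 = 111312 m.
ΔN = Δφ × 111312 = 233.8 m; ΔE = Δλ × 111312 × cos(-29.4752°) = -0.0039 × 111312 × 0.870569 = -377.9 m.
Distance = √(ΔE² + ΔN²) = √((-377.9)² + 233.8²) = 444.4 m.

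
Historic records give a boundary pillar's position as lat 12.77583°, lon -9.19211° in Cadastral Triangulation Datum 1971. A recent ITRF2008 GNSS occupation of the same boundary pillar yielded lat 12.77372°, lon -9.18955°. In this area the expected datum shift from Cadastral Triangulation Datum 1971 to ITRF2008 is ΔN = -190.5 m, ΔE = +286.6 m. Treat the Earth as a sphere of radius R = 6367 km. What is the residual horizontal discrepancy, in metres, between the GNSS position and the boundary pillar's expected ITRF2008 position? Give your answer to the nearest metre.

45 m

Observed coordinate differences: Δφ = -0.00211°, Δλ = +0.00256°.
Converting to metres (1° lat = 111125 m, cos φ = 0.975243): observed ΔN = -234.5 m, observed ΔE = 277.4 m.
Subtracting the expected shift leaves a residual of -234.5 − (-190.5) = -44.0 m north and 277.4 − (286.6) = -9.2 m east.
Residual distance = √((-44.0)² + (-9.2)²) = 44.9 m.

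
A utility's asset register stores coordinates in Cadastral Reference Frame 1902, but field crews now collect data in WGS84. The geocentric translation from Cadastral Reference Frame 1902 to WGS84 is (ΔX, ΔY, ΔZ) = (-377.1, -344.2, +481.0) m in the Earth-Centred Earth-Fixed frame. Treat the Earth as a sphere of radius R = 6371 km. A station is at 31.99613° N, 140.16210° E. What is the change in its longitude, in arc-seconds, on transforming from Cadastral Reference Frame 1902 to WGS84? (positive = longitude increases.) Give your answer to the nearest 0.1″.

Δλ = 19.3″

sin φ = 0.529862, cos φ = 0.848084, sin λ = 0.640618, cos λ = -0.767860.
East component: ΔE = −sin λ·ΔX + cos λ·ΔY = −(0.640618)(-377.1) + (-0.767860)(-344.2) = 505.87 m.
1° of latitude spans πR/180 = 111195 m; at latitude φ, 1° of longitude spans that × cos φ = 94302.6 m, so Δλ = 505.87 / 94302.6 × 3600 = 19.312″.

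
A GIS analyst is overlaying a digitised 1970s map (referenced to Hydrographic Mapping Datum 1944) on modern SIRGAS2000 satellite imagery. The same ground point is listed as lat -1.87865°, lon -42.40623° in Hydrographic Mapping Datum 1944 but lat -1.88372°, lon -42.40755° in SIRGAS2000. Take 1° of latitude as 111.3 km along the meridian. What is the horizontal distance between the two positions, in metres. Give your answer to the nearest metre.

583 m

Δφ = -1.88372° − -1.87865° = -0.00507°; Δλ = -42.40755° − -42.40623° = -0.00132°.
ΔN = Δφ × 111300 = -564.3 m; ΔE = Δλ × 111300 × cos(-1.87865°) = -0.00132 × 111300 × 0.999463 = -146.8 m.
Distance = √(ΔE² + ΔN²) = √((-146.8)² + (-564.3)²) = 583.1 m.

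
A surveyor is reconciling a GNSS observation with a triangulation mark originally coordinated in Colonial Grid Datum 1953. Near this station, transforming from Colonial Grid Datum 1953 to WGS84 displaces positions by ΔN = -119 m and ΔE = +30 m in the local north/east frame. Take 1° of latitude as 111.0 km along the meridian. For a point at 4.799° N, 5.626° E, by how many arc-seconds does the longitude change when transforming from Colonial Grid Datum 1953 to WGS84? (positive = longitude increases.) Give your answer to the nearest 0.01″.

At latitude 4.799°, cos φ = 0.996494.
1° of longitude at this latitude = 111.0 × cos φ = 110.61 km, so Δλ = 30.0 / 110610.9 = 0.0002712° = 0.976″.

Δλ = 0.98″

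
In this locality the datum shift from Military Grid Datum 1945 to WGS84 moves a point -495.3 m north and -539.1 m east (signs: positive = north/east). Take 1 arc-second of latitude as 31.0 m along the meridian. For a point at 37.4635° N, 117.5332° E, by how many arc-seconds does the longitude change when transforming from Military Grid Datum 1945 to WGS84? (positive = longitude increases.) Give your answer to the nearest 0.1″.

At latitude 37.4635°, cos φ = 0.793741.
1″ of longitude at this latitude = 31.00 × cos φ = 24.6060 m, so Δλ = -539.1 / 24.6060 = -21.909″.

Δλ = -21.9″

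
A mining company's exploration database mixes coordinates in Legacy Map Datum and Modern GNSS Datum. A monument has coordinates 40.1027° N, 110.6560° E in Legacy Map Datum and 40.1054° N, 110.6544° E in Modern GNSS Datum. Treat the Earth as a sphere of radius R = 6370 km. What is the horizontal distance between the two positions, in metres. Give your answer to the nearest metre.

Δφ = 40.1054° − 40.1027° = +0.0027°; Δλ = 110.6544° − 110.6560° = -0.0016°.
1° along a meridian = πR/180 = 111177 m.
ΔN = Δφ × 111177 = 300.2 m; ΔE = Δλ × 111177 × cos(40.1027°) = -0.0016 × 111177 × 0.764891 = -136.1 m.
Distance = √(ΔE² + ΔN²) = √((-136.1)² + 300.2²) = 329.6 m.

330 m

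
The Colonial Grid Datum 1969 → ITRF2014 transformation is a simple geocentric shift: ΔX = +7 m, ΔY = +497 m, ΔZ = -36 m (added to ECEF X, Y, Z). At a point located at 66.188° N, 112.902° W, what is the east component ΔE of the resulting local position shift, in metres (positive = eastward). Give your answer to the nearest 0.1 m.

At φ = 66.188°, λ = -112.902°: sin φ = 0.914875, cos φ = 0.403737, sin λ = -0.921172, cos λ = -0.389156.
ΔE = −sin λ·ΔX + cos λ·ΔY = −(-0.921172)·(7) + (-0.389156)·(497) = -186.96 m.

ΔE = -187.0 m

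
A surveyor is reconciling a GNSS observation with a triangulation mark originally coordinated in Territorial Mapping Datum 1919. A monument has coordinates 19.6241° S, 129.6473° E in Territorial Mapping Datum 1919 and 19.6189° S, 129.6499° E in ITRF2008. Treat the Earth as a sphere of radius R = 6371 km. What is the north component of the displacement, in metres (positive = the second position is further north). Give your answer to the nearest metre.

Δφ = -19.6189° − -19.6241° = +0.0052°; Δλ = 129.6499° − 129.6473° = +0.0026°.
1° along a meridian = πR/180 = 111195 m.
ΔN = Δφ × 111195 = 578.2 m; ΔE = Δλ × 111195 × cos(-19.6241°) = +0.0026 × 111195 × 0.941916 = 272.3 m.

ΔN = 578 m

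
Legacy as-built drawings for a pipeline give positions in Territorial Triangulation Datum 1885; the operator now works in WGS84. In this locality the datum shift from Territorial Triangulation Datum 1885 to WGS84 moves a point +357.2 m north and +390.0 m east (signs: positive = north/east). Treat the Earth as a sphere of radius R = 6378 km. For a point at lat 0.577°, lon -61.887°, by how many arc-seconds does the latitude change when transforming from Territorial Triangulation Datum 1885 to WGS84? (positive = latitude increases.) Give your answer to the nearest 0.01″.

Δφ = 11.55″

On a sphere of radius R, 1 rad of latitude = R, so Δφ = ΔN / R = 357.2 / 6378000 = 5.6005e-05 rad = 11.552″.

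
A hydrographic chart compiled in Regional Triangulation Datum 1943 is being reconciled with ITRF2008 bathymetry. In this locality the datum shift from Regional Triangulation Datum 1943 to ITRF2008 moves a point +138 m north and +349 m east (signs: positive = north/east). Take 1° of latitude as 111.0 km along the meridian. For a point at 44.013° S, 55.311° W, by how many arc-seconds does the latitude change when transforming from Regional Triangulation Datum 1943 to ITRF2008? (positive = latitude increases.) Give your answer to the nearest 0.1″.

Δφ = 4.5″

1° of latitude = 111.0 km, so Δφ = 138.0 / 111000 = 0.0012432° = 4.476″.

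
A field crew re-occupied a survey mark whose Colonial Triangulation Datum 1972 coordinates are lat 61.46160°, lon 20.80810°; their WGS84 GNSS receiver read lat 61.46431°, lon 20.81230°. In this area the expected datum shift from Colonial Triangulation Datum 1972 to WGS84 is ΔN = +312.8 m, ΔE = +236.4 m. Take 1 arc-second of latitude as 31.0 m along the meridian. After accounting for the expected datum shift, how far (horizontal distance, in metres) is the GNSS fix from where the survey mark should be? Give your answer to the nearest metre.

16 m

Observed coordinate differences: Δφ = +0.00271°, Δλ = +0.00420°.
Converting to metres (1° lat = 111600 m, cos φ = 0.477748): observed ΔN = 302.4 m, observed ΔE = 223.9 m.
Subtracting the expected shift leaves a residual of 302.4 − (312.8) = -10.4 m north and 223.9 − (236.4) = -12.5 m east.
Residual distance = √((-10.4)² + (-12.5)²) = 16.2 m.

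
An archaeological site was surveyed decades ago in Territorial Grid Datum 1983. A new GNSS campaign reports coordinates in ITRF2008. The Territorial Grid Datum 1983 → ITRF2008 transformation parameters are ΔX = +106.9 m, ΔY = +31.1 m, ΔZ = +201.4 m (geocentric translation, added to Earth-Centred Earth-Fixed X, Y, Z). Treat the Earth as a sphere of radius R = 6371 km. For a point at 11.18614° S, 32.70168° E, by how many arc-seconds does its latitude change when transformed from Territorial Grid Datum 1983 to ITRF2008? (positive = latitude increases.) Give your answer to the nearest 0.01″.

Δφ = 7.07″

sin φ = -0.193997, cos φ = 0.981002, sin λ = 0.540265, cos λ = 0.841495.
North component: ΔN = −sin φ cos λ·ΔX − sin φ sin λ·ΔY + cos φ·ΔZ = −(-0.193997)(0.841495)(106.9) − (-0.193997)(0.540265)(31.1) + (0.981002)(201.4) = 218.28 m.
1° of latitude spans πR/180 = 111195 m, so Δφ = 218.28 / 111195 × 3600 = 7.067″.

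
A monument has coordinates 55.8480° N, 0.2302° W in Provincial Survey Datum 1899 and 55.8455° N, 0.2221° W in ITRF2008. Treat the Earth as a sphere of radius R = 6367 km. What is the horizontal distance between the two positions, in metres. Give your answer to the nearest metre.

577 m

Δφ = 55.8455° − 55.8480° = -0.0025°; Δλ = -0.2221° − -0.2302° = +0.0081°.
1° along a meridian = πR/180 = 111125 m.
ΔN = Δφ × 111125 = -277.8 m; ΔE = Δλ × 111125 × cos(55.8480°) = +0.0081 × 111125 × 0.561390 = 505.3 m.
Distance = √(ΔE² + ΔN²) = √(505.3² + (-277.8)²) = 576.6 m.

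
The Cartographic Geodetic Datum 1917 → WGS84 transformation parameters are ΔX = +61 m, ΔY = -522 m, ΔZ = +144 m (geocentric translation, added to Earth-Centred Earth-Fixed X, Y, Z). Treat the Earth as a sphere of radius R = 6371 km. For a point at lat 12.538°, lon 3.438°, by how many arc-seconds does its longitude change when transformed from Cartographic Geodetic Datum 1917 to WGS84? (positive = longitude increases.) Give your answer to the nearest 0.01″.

Δλ = -17.40″

sin φ = 0.217087, cos φ = 0.976152, sin λ = 0.059968, cos λ = 0.998200.
East component: ΔE = −sin λ·ΔX + cos λ·ΔY = −(0.059968)(61) + (0.998200)(-522) = -524.72 m.
1° of latitude spans πR/180 = 111195 m; at latitude φ, 1° of longitude spans that × cos φ = 108543.2 m, so Δλ = -524.72 / 108543.2 × 3600 = -17.403″.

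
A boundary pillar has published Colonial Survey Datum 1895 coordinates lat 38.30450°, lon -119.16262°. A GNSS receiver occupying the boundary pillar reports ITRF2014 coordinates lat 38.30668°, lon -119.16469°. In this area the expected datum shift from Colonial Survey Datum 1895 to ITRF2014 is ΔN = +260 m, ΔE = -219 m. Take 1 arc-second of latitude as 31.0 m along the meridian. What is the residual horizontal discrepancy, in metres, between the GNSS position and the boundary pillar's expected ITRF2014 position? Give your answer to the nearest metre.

41 m

Observed coordinate differences: Δφ = +0.00218°, Δλ = -0.00207°.
Converting to metres (1° lat = 111600 m, cos φ = 0.784728): observed ΔN = 243.3 m, observed ΔE = -181.3 m.
Subtracting the expected shift leaves a residual of 243.3 − (260) = -16.7 m north and -181.3 − (-219) = 37.7 m east.
Residual distance = √((-16.7)² + 37.7²) = 41.3 m.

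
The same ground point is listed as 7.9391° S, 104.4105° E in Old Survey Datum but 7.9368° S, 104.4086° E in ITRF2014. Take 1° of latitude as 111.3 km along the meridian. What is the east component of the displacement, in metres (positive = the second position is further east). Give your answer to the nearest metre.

ΔE = -209 m

Δφ = -7.9368° − -7.9391° = +0.0023°; Δλ = 104.4086° − 104.4105° = -0.0019°.
ΔN = Δφ × 111300 = 256.0 m; ΔE = Δλ × 111300 × cos(-7.9391°) = -0.0019 × 111300 × 0.990415 = -209.4 m.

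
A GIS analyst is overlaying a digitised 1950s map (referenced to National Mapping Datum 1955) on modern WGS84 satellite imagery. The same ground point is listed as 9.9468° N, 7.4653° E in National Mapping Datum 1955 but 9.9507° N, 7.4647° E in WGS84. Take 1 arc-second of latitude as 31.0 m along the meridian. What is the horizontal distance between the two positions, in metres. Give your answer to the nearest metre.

Δφ = 9.9507° − 9.9468° = +0.0039°; Δλ = 7.4647° − 7.4653° = -0.0006°.
1° of latitude = 3600 × 31.00 = 111600 m.
ΔN = Δφ × 111600 = 435.2 m; ΔE = Δλ × 111600 × cos(9.9468°) = -0.0006 × 111600 × 0.984969 = -66.0 m.
Distance = √(ΔE² + ΔN²) = √((-66.0)² + 435.2²) = 440.2 m.

440 m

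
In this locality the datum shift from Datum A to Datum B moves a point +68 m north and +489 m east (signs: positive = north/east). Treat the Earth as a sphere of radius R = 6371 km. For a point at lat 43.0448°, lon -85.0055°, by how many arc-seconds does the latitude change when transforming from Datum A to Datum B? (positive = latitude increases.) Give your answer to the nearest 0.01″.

On a sphere of radius R, 1 rad of latitude = R, so Δφ = ΔN / R = 68.0 / 6371000 = 1.0673e-05 rad = 2.202″.

Δφ = 2.20″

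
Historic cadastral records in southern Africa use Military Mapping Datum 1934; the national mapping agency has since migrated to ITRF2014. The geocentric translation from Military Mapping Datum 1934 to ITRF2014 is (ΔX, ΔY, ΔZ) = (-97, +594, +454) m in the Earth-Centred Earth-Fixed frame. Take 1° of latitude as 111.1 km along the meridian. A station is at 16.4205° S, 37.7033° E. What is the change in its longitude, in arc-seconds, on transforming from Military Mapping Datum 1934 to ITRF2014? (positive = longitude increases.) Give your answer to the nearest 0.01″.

sin φ = -0.282685, cos φ = 0.959213, sin λ = 0.611573, cos λ = 0.791188.
East component: ΔE = −sin λ·ΔX + cos λ·ΔY = −(0.611573)(-97) + (0.791188)(594) = 529.29 m.
1° of latitude spans 111100 m; at latitude φ, 1° of longitude spans that × cos φ = 106568.6 m, so Δλ = 529.29 / 106568.6 × 3600 = 17.880″.

Δλ = 17.88″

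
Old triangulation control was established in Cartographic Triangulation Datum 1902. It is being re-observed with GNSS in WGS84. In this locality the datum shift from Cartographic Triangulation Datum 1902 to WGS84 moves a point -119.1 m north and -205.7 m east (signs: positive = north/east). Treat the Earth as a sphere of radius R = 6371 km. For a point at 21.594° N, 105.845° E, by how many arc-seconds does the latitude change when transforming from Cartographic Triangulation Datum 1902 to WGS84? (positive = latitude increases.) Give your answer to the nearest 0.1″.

On a sphere of radius R, 1 rad of latitude = R, so Δφ = ΔN / R = -119.1 / 6371000 = -1.8694e-05 rad = -3.856″.

Δφ = -3.9″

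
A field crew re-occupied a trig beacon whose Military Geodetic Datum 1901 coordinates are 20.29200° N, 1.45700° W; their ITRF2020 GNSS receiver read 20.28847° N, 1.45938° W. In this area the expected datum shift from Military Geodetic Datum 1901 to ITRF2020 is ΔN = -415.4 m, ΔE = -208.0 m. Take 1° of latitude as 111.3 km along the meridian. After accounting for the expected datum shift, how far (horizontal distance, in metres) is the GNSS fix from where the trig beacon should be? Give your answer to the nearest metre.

46 m

Observed coordinate differences: Δφ = -0.00353°, Δλ = -0.00238°.
Converting to metres (1° lat = 111300 m, cos φ = 0.937937): observed ΔN = -392.9 m, observed ΔE = -248.5 m.
Subtracting the expected shift leaves a residual of -392.9 − (-415.4) = 22.5 m north and -248.5 − (-208.0) = -40.5 m east.
Residual distance = √(22.5² + (-40.5)²) = 46.3 m.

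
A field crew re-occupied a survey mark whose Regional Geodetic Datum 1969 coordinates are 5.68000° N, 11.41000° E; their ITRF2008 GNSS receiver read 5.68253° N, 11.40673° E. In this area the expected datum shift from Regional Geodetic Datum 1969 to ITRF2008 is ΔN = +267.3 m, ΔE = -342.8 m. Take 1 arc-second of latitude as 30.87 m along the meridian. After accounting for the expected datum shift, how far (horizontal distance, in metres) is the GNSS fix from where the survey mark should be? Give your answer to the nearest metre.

23 m

Observed coordinate differences: Δφ = +0.00253°, Δλ = -0.00327°.
Converting to metres (1° lat = 111132 m, cos φ = 0.995090): observed ΔN = 281.2 m, observed ΔE = -361.6 m.
Subtracting the expected shift leaves a residual of 281.2 − (267.3) = 13.9 m north and -361.6 − (-342.8) = -18.8 m east.
Residual distance = √(13.9² + (-18.8)²) = 23.4 m.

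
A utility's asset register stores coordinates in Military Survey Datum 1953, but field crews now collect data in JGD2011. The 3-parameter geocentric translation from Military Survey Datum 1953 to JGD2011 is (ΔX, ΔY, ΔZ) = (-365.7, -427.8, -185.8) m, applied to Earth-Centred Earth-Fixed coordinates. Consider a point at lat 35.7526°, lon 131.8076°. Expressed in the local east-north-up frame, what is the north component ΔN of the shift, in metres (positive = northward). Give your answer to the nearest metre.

At φ = 35.7526°, λ = 131.8076°: sin φ = 0.584286, cos φ = 0.811547, sin λ = 0.745388, cos λ = -0.666631.
ΔN = −sin φ cos λ·ΔX − sin φ sin λ·ΔY + cos φ·ΔZ = −(0.584286)(-0.666631)(-365.7) − (0.584286)(0.745388)(-427.8) + (0.811547)(-185.8) = -106.91 m.

ΔN = -107 m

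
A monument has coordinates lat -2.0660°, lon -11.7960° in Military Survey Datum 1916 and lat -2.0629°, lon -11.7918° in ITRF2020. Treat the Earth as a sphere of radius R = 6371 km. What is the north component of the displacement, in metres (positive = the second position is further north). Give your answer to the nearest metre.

Δφ = -2.0629° − -2.0660° = +0.0031°; Δλ = -11.7918° − -11.7960° = +0.0042°.
1° along a meridian = πR/180 = 111195 m.
ΔN = Δφ × 111195 = 344.7 m; ΔE = Δλ × 111195 × cos(-2.0660°) = +0.0042 × 111195 × 0.999350 = 466.7 m.

ΔN = 345 m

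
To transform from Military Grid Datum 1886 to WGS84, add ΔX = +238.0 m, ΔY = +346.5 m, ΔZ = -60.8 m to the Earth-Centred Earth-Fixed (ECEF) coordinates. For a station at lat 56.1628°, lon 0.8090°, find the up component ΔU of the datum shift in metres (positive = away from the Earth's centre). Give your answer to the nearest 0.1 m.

The local up (radial) axis is (cos φ cos λ, cos φ sin λ, sin φ), giving ΔU = 132.514 + 2.724 − 50.502 = 84.74 m.

ΔU = 84.7 m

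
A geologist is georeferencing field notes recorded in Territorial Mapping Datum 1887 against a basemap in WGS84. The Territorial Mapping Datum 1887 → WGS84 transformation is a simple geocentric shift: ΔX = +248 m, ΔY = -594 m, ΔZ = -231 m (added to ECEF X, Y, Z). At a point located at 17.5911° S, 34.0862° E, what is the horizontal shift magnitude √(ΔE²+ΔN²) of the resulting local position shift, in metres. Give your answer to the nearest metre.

The local east axis at (φ, λ) is (−sin λ, cos λ, 0), so ΔE = −sin(34.0862°)·248 + cos(34.0862°)·(-594) = -630.94 m.
The local north axis is (−sin φ cos λ, −sin φ sin λ, cos φ), giving ΔN = 62.074 − 100.610 − 220.198 = -258.73 m.
Horizontal magnitude = √(ΔE² + ΔN²) = √((-630.94)² + (-258.73)²) = 681.93 m.

682 m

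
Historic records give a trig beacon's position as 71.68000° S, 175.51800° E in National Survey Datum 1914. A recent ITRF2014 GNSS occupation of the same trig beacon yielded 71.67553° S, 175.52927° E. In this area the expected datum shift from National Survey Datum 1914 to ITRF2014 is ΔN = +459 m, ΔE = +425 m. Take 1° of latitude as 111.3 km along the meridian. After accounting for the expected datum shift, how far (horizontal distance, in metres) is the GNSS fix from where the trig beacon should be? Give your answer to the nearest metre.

49 m

Observed coordinate differences: Δφ = +0.00447°, Δλ = +0.01127°.
Converting to metres (1° lat = 111300 m, cos φ = 0.314324): observed ΔN = 497.5 m, observed ΔE = 394.3 m.
Subtracting the expected shift leaves a residual of 497.5 − (459) = 38.5 m north and 394.3 − (425) = -30.7 m east.
Residual distance = √(38.5² + (-30.7)²) = 49.3 m.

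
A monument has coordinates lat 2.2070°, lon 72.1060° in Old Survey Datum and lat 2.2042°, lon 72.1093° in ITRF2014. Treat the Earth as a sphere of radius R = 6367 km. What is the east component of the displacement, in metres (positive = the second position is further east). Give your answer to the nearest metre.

ΔE = 366 m

Δφ = 2.2042° − 2.2070° = -0.0028°; Δλ = 72.1093° − 72.1060° = +0.0033°.
1° along a meridian = πR/180 = 111125 m.
ΔN = Δφ × 111125 = -311.2 m; ΔE = Δλ × 111125 × cos(2.2070°) = +0.0033 × 111125 × 0.999258 = 366.4 m.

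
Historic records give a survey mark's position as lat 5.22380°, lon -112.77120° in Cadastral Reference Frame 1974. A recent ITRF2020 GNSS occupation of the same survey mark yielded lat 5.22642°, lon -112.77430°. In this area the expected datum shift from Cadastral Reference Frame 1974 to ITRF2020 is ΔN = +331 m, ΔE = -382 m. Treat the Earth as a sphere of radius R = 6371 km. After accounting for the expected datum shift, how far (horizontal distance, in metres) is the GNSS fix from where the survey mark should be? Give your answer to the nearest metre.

Observed coordinate differences: Δφ = +0.00262°, Δλ = -0.00310°.
Converting to metres (1° lat = 111195 m, cos φ = 0.995847): observed ΔN = 291.3 m, observed ΔE = -343.3 m.
Subtracting the expected shift leaves a residual of 291.3 − (331) = -39.7 m north and -343.3 − (-382) = 38.7 m east.
Residual distance = √((-39.7)² + 38.7²) = 55.4 m.

55 m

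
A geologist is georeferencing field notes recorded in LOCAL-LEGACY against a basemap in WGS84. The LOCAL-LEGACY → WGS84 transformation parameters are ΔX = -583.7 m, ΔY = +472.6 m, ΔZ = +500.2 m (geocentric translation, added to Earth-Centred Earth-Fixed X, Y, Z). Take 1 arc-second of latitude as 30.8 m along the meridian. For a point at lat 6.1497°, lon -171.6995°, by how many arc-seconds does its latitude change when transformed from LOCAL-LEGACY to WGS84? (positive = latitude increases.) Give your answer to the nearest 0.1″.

Δφ = 14.4″

sin φ = 0.107127, cos φ = 0.994245, sin λ = -0.144365, cos λ = -0.989525.
North component: ΔN = −sin φ cos λ·ΔX − sin φ sin λ·ΔY + cos φ·ΔZ = −(0.107127)(-0.989525)(-583.7) − (0.107127)(-0.144365)(472.6) + (0.994245)(500.2) = 442.76 m.
1° of latitude spans 3600 × 30.80 = 110880 m, so Δφ = 442.76 / 110880 × 3600 = 14.375″.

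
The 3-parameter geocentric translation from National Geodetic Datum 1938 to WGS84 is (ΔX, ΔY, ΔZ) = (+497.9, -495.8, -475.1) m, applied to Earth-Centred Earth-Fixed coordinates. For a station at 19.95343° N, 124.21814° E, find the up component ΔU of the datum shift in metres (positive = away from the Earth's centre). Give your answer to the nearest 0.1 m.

At φ = 19.95343°, λ = 124.21814°: sin φ = 0.341256, cos φ = 0.939970, sin λ = 0.826903, cos λ = -0.562345.
ΔU = cos φ cos λ·ΔX + cos φ sin λ·ΔY + sin φ·ΔZ = (0.939970)(-0.562345)(497.9) + (0.939970)(0.826903)(-495.8) + (0.341256)(-475.1) = -810.68 m.

ΔU = -810.7 m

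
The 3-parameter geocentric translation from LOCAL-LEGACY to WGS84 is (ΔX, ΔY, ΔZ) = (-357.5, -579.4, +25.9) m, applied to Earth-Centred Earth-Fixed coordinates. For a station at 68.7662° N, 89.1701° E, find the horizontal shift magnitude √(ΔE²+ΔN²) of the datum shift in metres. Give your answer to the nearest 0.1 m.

At φ = 68.7662°, λ = 89.1701°: sin φ = 0.932110, cos φ = 0.362175, sin λ = 0.999895, cos λ = 0.014484.
ΔE = −sin λ·ΔX + cos λ·ΔY = −(0.999895)·(-357.5) + (0.014484)·(-579.4) = 349.07 m.
ΔN = −sin φ cos λ·ΔX − sin φ sin λ·ΔY + cos φ·ΔZ = −(0.932110)(0.014484)(-357.5) − (0.932110)(0.999895)(-579.4) + (0.362175)(25.9) = 554.21 m.
Horizontal magnitude = √(ΔE² + ΔN²) = √(349.07² + 554.21²) = 654.98 m.

655.0 m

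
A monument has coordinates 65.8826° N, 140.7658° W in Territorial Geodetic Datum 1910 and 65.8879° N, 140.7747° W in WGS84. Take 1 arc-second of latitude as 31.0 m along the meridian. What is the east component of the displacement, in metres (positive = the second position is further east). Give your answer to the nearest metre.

ΔE = -406 m

Δφ = 65.8879° − 65.8826° = +0.0053°; Δλ = -140.7747° − -140.7658° = -0.0089°.
1° of latitude = 3600 × 31.00 = 111600 m.
ΔN = Δφ × 111600 = 591.5 m; ΔE = Δλ × 111600 × cos(65.8826°) = -0.0089 × 111600 × 0.408608 = -405.8 m.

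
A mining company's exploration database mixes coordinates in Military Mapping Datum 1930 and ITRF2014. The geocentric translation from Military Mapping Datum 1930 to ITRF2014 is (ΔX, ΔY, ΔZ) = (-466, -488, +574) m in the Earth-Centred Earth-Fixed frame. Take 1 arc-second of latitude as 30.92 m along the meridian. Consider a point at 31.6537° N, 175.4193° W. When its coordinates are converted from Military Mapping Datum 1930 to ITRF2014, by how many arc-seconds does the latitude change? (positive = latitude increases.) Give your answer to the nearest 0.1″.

sin φ = 0.524784, cos φ = 0.851235, sin λ = -0.079863, cos λ = -0.996806.
North component: ΔN = −sin φ cos λ·ΔX − sin φ sin λ·ΔY + cos φ·ΔZ = −(0.524784)(-0.996806)(-466) − (0.524784)(-0.079863)(-488) + (0.851235)(574) = 224.39 m.
1° of latitude spans 3600 × 30.92 = 111312 m, so Δφ = 224.39 / 111312 × 3600 = 7.257″.

Δφ = 7.3″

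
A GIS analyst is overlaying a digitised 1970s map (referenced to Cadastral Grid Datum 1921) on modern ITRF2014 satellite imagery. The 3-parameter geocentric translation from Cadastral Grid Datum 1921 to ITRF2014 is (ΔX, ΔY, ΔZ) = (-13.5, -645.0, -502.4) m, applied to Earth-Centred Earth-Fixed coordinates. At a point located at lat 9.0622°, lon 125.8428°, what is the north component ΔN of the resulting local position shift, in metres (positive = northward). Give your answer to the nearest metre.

ΔN = -415 m

The local north axis is (−sin φ cos λ, −sin φ sin λ, cos φ), giving ΔN = -1.245 + 82.353 − 496.129 = -415.02 m.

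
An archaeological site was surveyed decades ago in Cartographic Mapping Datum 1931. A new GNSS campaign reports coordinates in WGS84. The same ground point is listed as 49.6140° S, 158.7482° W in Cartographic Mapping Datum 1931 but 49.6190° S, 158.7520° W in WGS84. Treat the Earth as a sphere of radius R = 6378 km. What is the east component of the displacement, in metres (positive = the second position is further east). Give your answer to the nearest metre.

Δφ = -49.6190° − -49.6140° = -0.0050°; Δλ = -158.7520° − -158.7482° = -0.0038°.
1° along a meridian = πR/180 = 111317 m.
ΔN = Δφ × 111317 = -556.6 m; ΔE = Δλ × 111317 × cos(-49.6140°) = -0.0038 × 111317 × 0.647934 = -274.1 m.

ΔE = -274 m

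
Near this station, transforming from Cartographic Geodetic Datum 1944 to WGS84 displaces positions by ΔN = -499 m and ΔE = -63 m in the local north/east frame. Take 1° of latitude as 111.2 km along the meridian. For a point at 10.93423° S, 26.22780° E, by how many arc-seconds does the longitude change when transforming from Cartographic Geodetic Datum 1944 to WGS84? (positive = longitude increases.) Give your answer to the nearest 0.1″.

Δλ = -2.1″

At latitude -10.93423°, cos φ = 0.981846.
1° of longitude at this latitude = 111.2 × cos φ = 109.18 km, so Δλ = -63.0 / 109181.2 = -0.0005770° = -2.077″.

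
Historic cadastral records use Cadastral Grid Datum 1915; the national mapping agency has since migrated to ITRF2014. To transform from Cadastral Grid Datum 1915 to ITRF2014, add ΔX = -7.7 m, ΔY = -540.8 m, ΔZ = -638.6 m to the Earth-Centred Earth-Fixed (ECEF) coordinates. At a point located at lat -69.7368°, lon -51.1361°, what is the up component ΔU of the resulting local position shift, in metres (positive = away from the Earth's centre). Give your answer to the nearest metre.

ΔU = 743 m

At φ = -69.7368°, λ = -51.1361°: sin φ = -0.938112, cos φ = 0.346333, sin λ = -0.778639, cos λ = 0.627473.
ΔU = cos φ cos λ·ΔX + cos φ sin λ·ΔY + sin φ·ΔZ = (0.346333)(0.627473)(-7.7) + (0.346333)(-0.778639)(-540.8) + (-0.938112)(-638.6) = 743.24 m.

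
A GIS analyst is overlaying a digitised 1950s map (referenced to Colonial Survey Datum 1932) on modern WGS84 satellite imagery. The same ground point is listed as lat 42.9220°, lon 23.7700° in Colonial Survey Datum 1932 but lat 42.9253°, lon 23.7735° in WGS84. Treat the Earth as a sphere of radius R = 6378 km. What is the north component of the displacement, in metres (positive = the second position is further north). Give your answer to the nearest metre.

ΔN = 367 m

Δφ = 42.9253° − 42.9220° = +0.0033°; Δλ = 23.7735° − 23.7700° = +0.0035°.
1° along a meridian = πR/180 = 111317 m.
ΔN = Δφ × 111317 = 367.3 m; ΔE = Δλ × 111317 × cos(42.9220°) = +0.0035 × 111317 × 0.732281 = 285.3 m.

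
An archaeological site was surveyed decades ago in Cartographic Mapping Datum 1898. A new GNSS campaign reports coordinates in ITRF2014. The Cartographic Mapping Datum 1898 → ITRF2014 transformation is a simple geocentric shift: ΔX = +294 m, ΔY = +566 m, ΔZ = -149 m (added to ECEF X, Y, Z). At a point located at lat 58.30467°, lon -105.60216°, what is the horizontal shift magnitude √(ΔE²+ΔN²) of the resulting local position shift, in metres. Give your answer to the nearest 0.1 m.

471.4 m

At φ = 58.30467°, λ = -105.60216°: sin φ = 0.850854, cos φ = 0.525402, sin λ = -0.963152, cos λ = -0.268956.
ΔE = −sin λ·ΔX + cos λ·ΔY = −(-0.963152)·(294) + (-0.268956)·(566) = 130.94 m.
ΔN = −sin φ cos λ·ΔX − sin φ sin λ·ΔY + cos φ·ΔZ = −(0.850854)(-0.268956)(294) − (0.850854)(-0.963152)(566) + (0.525402)(-149) = 452.83 m.
Horizontal magnitude = √(ΔE² + ΔN²) = √(130.94² + 452.83²) = 471.38 m.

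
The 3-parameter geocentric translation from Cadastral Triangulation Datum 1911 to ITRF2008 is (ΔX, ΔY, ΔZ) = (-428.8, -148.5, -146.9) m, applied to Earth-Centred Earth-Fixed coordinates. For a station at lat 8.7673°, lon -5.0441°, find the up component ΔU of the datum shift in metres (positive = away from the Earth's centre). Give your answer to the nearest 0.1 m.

ΔU = -431.6 m

The local up (radial) axis is (cos φ cos λ, cos φ sin λ, sin φ), giving ΔU = -422.148 + 12.904 − 22.391 = -431.64 m.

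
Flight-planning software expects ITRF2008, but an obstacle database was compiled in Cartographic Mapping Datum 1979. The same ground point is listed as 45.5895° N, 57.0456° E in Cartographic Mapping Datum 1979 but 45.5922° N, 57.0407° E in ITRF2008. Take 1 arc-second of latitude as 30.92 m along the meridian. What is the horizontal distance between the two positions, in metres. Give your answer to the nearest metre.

Δφ = 45.5922° − 45.5895° = +0.0027°; Δλ = 57.0407° − 57.0456° = -0.0049°.
1° of latitude = 3600 × 30.92 = 111312 m.
ΔN = Δφ × 111312 = 300.5 m; ΔE = Δλ × 111312 × cos(45.5895°) = -0.0049 × 111312 × 0.699794 = -381.7 m.
Distance = √(ΔE² + ΔN²) = √((-381.7)² + 300.5²) = 485.8 m.

486 m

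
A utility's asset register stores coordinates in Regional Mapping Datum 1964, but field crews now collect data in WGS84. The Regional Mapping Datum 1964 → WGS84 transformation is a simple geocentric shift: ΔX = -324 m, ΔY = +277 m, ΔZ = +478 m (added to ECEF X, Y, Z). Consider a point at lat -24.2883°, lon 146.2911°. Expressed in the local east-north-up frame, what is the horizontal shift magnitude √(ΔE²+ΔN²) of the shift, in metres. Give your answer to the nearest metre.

At φ = -24.2883°, λ = 146.2911°: sin φ = -0.411328, cos φ = 0.911487, sin λ = 0.554974, cos λ = -0.831868.
ΔE = −sin λ·ΔX + cos λ·ΔY = −(0.554974)·(-324) + (-0.831868)·(277) = -50.62 m.
ΔN = −sin φ cos λ·ΔX − sin φ sin λ·ΔY + cos φ·ΔZ = −(-0.411328)(-0.831868)(-324) − (-0.411328)(0.554974)(277) + (0.911487)(478) = 609.79 m.
Horizontal magnitude = √(ΔE² + ΔN²) = √((-50.62)² + 609.79²) = 611.88 m.

612 m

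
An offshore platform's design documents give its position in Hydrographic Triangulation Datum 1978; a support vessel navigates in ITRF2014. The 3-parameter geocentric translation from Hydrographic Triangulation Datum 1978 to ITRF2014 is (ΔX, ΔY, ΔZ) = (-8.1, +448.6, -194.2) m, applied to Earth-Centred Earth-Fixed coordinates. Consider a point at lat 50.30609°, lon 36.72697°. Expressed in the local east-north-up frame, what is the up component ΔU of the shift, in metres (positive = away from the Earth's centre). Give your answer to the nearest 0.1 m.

At φ = 50.30609°, λ = 36.72697°: sin φ = 0.769467, cos φ = 0.638686, sin λ = 0.598002, cos λ = 0.801494.
ΔU = cos φ cos λ·ΔX + cos φ sin λ·ΔY + sin φ·ΔZ = (0.638686)(0.801494)(-8.1) + (0.638686)(0.598002)(448.6) + (0.769467)(-194.2) = 17.76 m.

ΔU = 17.8 m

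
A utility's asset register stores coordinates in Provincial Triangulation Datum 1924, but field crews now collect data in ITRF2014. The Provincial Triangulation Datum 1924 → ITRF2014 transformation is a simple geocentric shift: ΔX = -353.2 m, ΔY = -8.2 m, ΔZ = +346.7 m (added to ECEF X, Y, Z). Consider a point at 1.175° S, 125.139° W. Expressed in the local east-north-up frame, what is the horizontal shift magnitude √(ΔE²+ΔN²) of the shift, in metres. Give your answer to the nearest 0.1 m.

451.5 m

The local east axis at (φ, λ) is (−sin λ, cos λ, 0), so ΔE = −sin(-125.139°)·(-353.2) + cos(-125.139°)·(-8.2) = -284.11 m.
The local north axis is (−sin φ cos λ, −sin φ sin λ, cos φ), giving ΔN = 4.169 + 0.138 + 346.627 = 350.93 m.
Horizontal magnitude = √(ΔE² + ΔN²) = √((-284.11)² + 350.93²) = 451.52 m.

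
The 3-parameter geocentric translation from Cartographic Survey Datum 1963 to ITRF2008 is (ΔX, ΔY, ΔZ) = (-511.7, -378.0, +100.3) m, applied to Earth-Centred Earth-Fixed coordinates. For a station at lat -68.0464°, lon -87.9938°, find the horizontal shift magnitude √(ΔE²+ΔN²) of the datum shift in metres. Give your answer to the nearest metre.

643 m

At φ = -68.0464°, λ = -87.9938°: sin φ = -0.927487, cos φ = 0.373856, sin λ = -0.999387, cos λ = 0.035008.
ΔE = −sin λ·ΔX + cos λ·ΔY = −(-0.999387)·(-511.7) + (0.035008)·(-378.0) = -524.62 m.
ΔN = −sin φ cos λ·ΔX − sin φ sin λ·ΔY + cos φ·ΔZ = −(-0.927487)(0.035008)(-511.7) − (-0.927487)(-0.999387)(-378.0) + (0.373856)(100.3) = 371.26 m.
Horizontal magnitude = √(ΔE² + ΔN²) = √((-524.62)² + 371.26²) = 642.70 m.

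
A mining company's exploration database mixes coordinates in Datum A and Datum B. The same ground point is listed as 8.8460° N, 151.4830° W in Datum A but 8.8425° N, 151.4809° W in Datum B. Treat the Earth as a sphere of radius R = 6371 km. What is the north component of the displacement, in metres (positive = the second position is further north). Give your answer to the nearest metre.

Δφ = 8.8425° − 8.8460° = -0.0035°; Δλ = -151.4809° − -151.4830° = +0.0021°.
1° along a meridian = πR/180 = 111195 m.
ΔN = Δφ × 111195 = -389.2 m; ΔE = Δλ × 111195 × cos(8.8460°) = +0.0021 × 111195 × 0.988105 = 230.7 m.

ΔN = -389 m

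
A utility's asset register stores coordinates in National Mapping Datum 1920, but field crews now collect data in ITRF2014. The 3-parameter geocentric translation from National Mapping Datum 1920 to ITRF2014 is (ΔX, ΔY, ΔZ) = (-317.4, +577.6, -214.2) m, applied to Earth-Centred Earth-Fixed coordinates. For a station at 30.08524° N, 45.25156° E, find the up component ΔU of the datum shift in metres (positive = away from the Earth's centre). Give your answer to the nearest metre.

The local up (radial) axis is (cos φ cos λ, cos φ sin λ, sin φ), giving ΔU = -193.345 + 354.950 − 107.376 = 54.23 m.

ΔU = 54 m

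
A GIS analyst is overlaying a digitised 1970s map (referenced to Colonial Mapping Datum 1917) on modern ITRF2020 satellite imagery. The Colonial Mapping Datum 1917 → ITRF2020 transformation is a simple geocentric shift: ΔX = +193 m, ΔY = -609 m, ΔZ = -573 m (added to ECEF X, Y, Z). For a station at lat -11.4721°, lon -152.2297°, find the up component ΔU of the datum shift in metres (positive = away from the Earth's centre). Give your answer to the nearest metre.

At φ = -11.4721°, λ = -152.2297°: sin φ = -0.198891, cos φ = 0.980022, sin λ = -0.465928, cos λ = -0.884823.
ΔU = cos φ cos λ·ΔX + cos φ sin λ·ΔY + sin φ·ΔZ = (0.980022)(-0.884823)(193) + (0.980022)(-0.465928)(-609) + (-0.198891)(-573) = 224.69 m.

ΔU = 225 m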